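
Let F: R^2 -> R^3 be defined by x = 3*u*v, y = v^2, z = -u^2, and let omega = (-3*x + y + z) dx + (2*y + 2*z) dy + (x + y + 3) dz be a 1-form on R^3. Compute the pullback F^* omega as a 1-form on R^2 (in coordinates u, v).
F^* omega = (-9*u^2*v - 29*u*v^2 - 6*u + 3*v^3) du + (-3*u^3 - 31*u^2*v + 3*u*v^2 + 4*v^3) dv

Using F^*(f dg) = (f ∘ F) d(g ∘ F), substitute each coordinate x_i by F_i(u, v) in f_i, and replace dx_i by d F_i = (∂F_i/∂u) du + (∂F_i/∂v) dv.
  For the x component: f_1(F) = -u^2 - 9*u*v + v^2; d F_1 = (3*v) du + (3*u) dv
  For the y component: f_2(F) = -2*u^2 + 2*v^2; d F_2 = (0) du + (2*v) dv
  For the z component: f_3(F) = 3*u*v + v^2 + 3; d F_3 = (-2*u) du + (0) dv
Combining and collecting du, dv coefficients:
  coeff of du: -9*u^2*v - 29*u*v^2 - 6*u + 3*v^3
  coeff of dv: -3*u^3 - 31*u^2*v + 3*u*v^2 + 4*v^3
F^* omega = (-9*u^2*v - 29*u*v^2 - 6*u + 3*v^3) du + (-3*u^3 - 31*u^2*v + 3*u*v^2 + 4*v^3) dv.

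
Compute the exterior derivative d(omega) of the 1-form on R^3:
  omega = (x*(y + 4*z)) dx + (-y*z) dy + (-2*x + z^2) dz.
d(omega) = (-x) dx ∧ dy + (-4*x - 2) dx ∧ dz + (y) dy ∧ dz

For a 1-form omega = sum_i f_i dx_i, the exterior derivative is
  d(omega) = sum_{i < j} (∂f_j/∂x_i - ∂f_i/∂x_j) dx_i ∧ dx_j.
  coefficient of dx ∧ dy: ∂f_2/∂x - ∂f_1/∂y = ∂(-y*z)/∂x - ∂(x*(y + 4*z))/∂y = -x
  coefficient of dx ∧ dz: ∂f_3/∂x - ∂f_1/∂z = ∂(-2*x + z^2)/∂x - ∂(x*(y + 4*z))/∂z = -4*x - 2
  coefficient of dy ∧ dz: ∂f_3/∂y - ∂f_2/∂z = ∂(-2*x + z^2)/∂y - ∂(-y*z)/∂z = y
Assembling: d(omega) = (-x) dx ∧ dy + (-4*x - 2) dx ∧ dz + (y) dy ∧ dz.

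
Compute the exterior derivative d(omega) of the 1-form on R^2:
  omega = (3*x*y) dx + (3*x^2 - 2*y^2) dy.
d(omega) = (3*x) dx ∧ dy

For a 1-form omega = sum_i f_i dx_i, the exterior derivative is
  d(omega) = sum_{i < j} (∂f_j/∂x_i - ∂f_i/∂x_j) dx_i ∧ dx_j.
  coefficient of dx ∧ dy: ∂f_2/∂x - ∂f_1/∂y = ∂(3*x^2 - 2*y^2)/∂x - ∂(3*x*y)/∂y = 3*x
Assembling: d(omega) = (3*x) dx ∧ dy.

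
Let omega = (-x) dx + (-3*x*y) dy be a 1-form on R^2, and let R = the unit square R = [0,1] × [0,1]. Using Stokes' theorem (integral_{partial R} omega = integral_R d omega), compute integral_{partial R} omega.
integral_(partial R) omega = -3/2

Stokes: integral_partial_R omega = integral_R d omega with d omega = (∂Q/∂x - ∂P/∂y) dx ∧ dy.
  ∂Q/∂x = -3*y
  ∂P/∂y = 0
  integrand = ∂Q/∂x - ∂P/∂y = -3*y.
Integrating over R: integral_0^1 integral_0^1 (-3*y) dx dy = -3/2.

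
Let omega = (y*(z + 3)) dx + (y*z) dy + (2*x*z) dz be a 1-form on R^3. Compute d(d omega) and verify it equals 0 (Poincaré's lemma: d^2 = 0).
d(d omega) = 0

Step 1: d omega = sum_{i<j} (∂f_j/∂x_i - ∂f_i/∂x_j) dx_i ∧ dx_j:
  coeff of dx ∧ dy: -z - 3
  coeff of dx ∧ dz: -y + 2*z
  coeff of dy ∧ dz: -y
Step 2: Apply d again to each 2-form coefficient. The only possible 3-form in R^3 is dx ∧ dy ∧ dz, with coefficient
  ∂(coeff of dy∧dz)/∂x - ∂(coeff of dx∧dz)/∂y + ∂(coeff of dx∧dy)/∂z
  = ∂/∂x (-y) - ∂/∂y (-y + 2*z) + ∂/∂z (-z - 3).
Each of these terms simplifies to sums of mixed partials that cancel in pairs. The result is 0 (by equality of mixed partials for smooth functions — Schwarz / Clairaut).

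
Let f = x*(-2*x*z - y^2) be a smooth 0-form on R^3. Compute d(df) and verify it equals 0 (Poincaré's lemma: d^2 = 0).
d(df) = 0

Step 1: df = sum_i (∂f/∂x_i) dx_i = (-4*x*z - y^2) dx + (-2*x*y) dy + (-2*x^2) dz.
Step 2: Apply d again. Using the 1-form formula, the coefficient of dx ∧ dy in d(df) is ∂^2 f/∂x ∂y - ∂^2 f/∂y ∂x = (-2*y) - (-2*y) = 0 (equality of mixed partials for smooth f).
Similarly for dx ∧ dz and dy ∧ dz — all coefficients vanish. So d(df) = 0.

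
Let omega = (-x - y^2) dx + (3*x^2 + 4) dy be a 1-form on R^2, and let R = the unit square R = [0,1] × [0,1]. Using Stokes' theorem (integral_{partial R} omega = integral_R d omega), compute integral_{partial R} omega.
integral_(partial R) omega = 4

Stokes: integral_partial_R omega = integral_R d omega with d omega = (∂Q/∂x - ∂P/∂y) dx ∧ dy.
  ∂Q/∂x = 6*x
  ∂P/∂y = -2*y
  integrand = ∂Q/∂x - ∂P/∂y = 6*x + 2*y.
Integrating over R: integral_0^1 integral_0^1 (6*x + 2*y) dx dy = 4.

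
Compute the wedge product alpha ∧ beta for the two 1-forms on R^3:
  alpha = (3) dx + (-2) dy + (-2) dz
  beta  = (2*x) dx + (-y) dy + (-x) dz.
alpha ∧ beta = (4*x - 3*y) dx ∧ dy + (x) dx ∧ dz + (2*x - 2*y) dy ∧ dz

Distribute the wedge, using dx_i ∧ dx_j = -dx_j ∧ dx_i and dx_i ∧ dx_i = 0. For each pair (i, j) with i < j, the coefficient of dx_i ∧ dx_j in alpha ∧ beta is (alpha_i * beta_j - alpha_j * beta_i). Collecting: alpha ∧ beta = (4*x - 3*y) dx ∧ dy + (x) dx ∧ dz + (2*x - 2*y) dy ∧ dz.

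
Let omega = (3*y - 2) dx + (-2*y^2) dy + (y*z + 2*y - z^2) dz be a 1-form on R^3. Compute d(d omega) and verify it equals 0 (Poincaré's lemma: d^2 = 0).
d(d omega) = 0

Step 1: d omega = sum_{i<j} (∂f_j/∂x_i - ∂f_i/∂x_j) dx_i ∧ dx_j:
  coeff of dx ∧ dy: -3
  coeff of dx ∧ dz: 0
  coeff of dy ∧ dz: z + 2
Step 2: Apply d again to each 2-form coefficient. The only possible 3-form in R^3 is dx ∧ dy ∧ dz, with coefficient
  ∂(coeff of dy∧dz)/∂x - ∂(coeff of dx∧dz)/∂y + ∂(coeff of dx∧dy)/∂z
  = ∂/∂x (z + 2) - ∂/∂y (0) + ∂/∂z (-3).
Each of these terms simplifies to sums of mixed partials that cancel in pairs. The result is 0 (by equality of mixed partials for smooth functions — Schwarz / Clairaut).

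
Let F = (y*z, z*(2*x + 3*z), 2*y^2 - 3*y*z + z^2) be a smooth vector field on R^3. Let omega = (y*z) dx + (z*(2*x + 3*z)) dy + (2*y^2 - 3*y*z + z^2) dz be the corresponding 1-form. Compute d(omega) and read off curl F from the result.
d(omega) = (-2*x + 4*y - 9*z) dy ∧ dz + (y) dz ∧ dx + (z) dx ∧ dy; curl F = (-2*x + 4*y - 9*z, y, z)

d omega = sum_{i<j} (∂f_j/∂x_i - ∂f_i/∂x_j) dx_i ∧ dx_j. Under the identification (dy ∧ dz, dz ∧ dx, dx ∧ dy) ↔ (e_x, e_y, e_z), the coefficients are exactly the components of curl F. Compute:
  ∂R/∂y - ∂Q/∂z = (4*y - 3*z) - (2*x + 6*z) = -2*x + 4*y - 9*z
  ∂P/∂z - ∂R/∂x = (y) - (0) = y
  ∂Q/∂x - ∂P/∂y = (2*z) - (z) = z.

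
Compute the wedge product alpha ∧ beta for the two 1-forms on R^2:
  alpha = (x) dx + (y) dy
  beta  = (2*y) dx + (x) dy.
alpha ∧ beta = (x^2 - 2*y^2) dx ∧ dy

Distribute the wedge, using dx_i ∧ dx_j = -dx_j ∧ dx_i and dx_i ∧ dx_i = 0. For each pair (i, j) with i < j, the coefficient of dx_i ∧ dx_j in alpha ∧ beta is (alpha_i * beta_j - alpha_j * beta_i). Collecting: alpha ∧ beta = (x^2 - 2*y^2) dx ∧ dy.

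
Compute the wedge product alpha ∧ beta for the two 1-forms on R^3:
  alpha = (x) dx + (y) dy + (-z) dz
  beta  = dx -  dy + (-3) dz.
alpha ∧ beta = (-x - y) dx ∧ dy + (-3*x + z) dx ∧ dz + (-3*y - z) dy ∧ dz

Distribute the wedge, using dx_i ∧ dx_j = -dx_j ∧ dx_i and dx_i ∧ dx_i = 0. For each pair (i, j) with i < j, the coefficient of dx_i ∧ dx_j in alpha ∧ beta is (alpha_i * beta_j - alpha_j * beta_i). Collecting: alpha ∧ beta = (-x - y) dx ∧ dy + (-3*x + z) dx ∧ dz + (-3*y - z) dy ∧ dz.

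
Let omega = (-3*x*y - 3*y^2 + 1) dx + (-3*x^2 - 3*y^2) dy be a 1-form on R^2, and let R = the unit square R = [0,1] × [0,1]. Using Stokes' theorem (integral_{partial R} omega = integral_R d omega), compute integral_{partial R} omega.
integral_(partial R) omega = 3/2

Stokes: integral_partial_R omega = integral_R d omega with d omega = (∂Q/∂x - ∂P/∂y) dx ∧ dy.
  ∂Q/∂x = -6*x
  ∂P/∂y = -3*x - 6*y
  integrand = ∂Q/∂x - ∂P/∂y = -3*x + 6*y.
Integrating over R: integral_0^1 integral_0^1 (-3*x + 6*y) dx dy = 3/2.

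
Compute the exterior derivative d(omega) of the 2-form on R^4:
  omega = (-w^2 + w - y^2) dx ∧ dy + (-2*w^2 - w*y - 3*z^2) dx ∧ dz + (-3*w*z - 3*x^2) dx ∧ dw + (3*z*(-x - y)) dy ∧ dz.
d(omega) = (1 - 2*w) dx ∧ dy ∧ dw + (w - 3*z) dx ∧ dy ∧ dz + (-w - y) dx ∧ dz ∧ dw

For a 2-form omega = sum_{i<j} g_{ij} dx_i ∧ dx_j, the exterior derivative is
  d(omega) = sum_{i<j} d(g_{ij}) ∧ dx_i ∧ dx_j = sum_{i<j, k} (∂g_{ij}/∂x_k) dx_k ∧ dx_i ∧ dx_j.
Expand each term, using dx_k ∧ dx_i ∧ dx_j = sgn(permutation) dx_{(a)} ∧ dx_{(b)} ∧ dx_{(c)} with (a < b < c) sorted:
  d(-w^2 + w - y^2) includes (∂/∂w)(-w^2 + w - y^2) dw = (1 - 2*w) dw, which multiplied by dx ∧ dy gives (1 - 2*w) dx ∧ dy ∧ dw
  d(-2*w^2 - w*y - 3*z^2) includes (∂/∂y)(-2*w^2 - w*y - 3*z^2) dy = (-w) dy, which multiplied by dx ∧ dz gives (w) dx ∧ dy ∧ dz
  d(-2*w^2 - w*y - 3*z^2) includes (∂/∂w)(-2*w^2 - w*y - 3*z^2) dw = (-4*w - y) dw, which multiplied by dx ∧ dz gives (-4*w - y) dx ∧ dz ∧ dw
  d(-3*w*z - 3*x^2) includes (∂/∂z)(-3*w*z - 3*x^2) dz = (-3*w) dz, which multiplied by dx ∧ dw gives (3*w) dx ∧ dz ∧ dw
  d(3*z*(-x - y)) includes (∂/∂x)(3*z*(-x - y)) dx = (-3*z) dx, which multiplied by dy ∧ dz gives (-3*z) dx ∧ dy ∧ dz
Collecting like 3-forms: d(omega) = (1 - 2*w) dx ∧ dy ∧ dw + (w - 3*z) dx ∧ dy ∧ dz + (-w - y) dx ∧ dz ∧ dw.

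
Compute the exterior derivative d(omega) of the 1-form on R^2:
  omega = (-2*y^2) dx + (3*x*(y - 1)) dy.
d(omega) = (7*y - 3) dx ∧ dy

For a 1-form omega = sum_i f_i dx_i, the exterior derivative is
  d(omega) = sum_{i < j} (∂f_j/∂x_i - ∂f_i/∂x_j) dx_i ∧ dx_j.
  coefficient of dx ∧ dy: ∂f_2/∂x - ∂f_1/∂y = ∂(3*x*(y - 1))/∂x - ∂(-2*y^2)/∂y = 7*y - 3
Assembling: d(omega) = (7*y - 3) dx ∧ dy.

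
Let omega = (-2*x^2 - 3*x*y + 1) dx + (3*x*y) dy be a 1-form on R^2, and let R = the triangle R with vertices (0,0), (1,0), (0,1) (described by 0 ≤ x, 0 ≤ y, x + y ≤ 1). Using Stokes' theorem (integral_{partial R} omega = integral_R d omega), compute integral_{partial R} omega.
integral_(partial R) omega = 1

Stokes: integral_partial_R omega = integral_R d omega with d omega = (∂Q/∂x - ∂P/∂y) dx ∧ dy.
  ∂Q/∂x = 3*y
  ∂P/∂y = -3*x
  integrand = ∂Q/∂x - ∂P/∂y = 3*x + 3*y.
Integrating over R: integral_0^1 integral_0^{1-x} (3*x + 3*y) dy dx = 1.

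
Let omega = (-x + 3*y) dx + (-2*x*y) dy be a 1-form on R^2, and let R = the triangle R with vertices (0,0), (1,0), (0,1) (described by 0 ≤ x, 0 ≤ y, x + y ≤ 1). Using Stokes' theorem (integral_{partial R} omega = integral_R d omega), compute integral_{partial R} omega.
integral_(partial R) omega = -11/6

Stokes: integral_partial_R omega = integral_R d omega with d omega = (∂Q/∂x - ∂P/∂y) dx ∧ dy.
  ∂Q/∂x = -2*y
  ∂P/∂y = 3
  integrand = ∂Q/∂x - ∂P/∂y = -2*y - 3.
Integrating over R: integral_0^1 integral_0^{1-x} (-2*y - 3) dy dx = -11/6.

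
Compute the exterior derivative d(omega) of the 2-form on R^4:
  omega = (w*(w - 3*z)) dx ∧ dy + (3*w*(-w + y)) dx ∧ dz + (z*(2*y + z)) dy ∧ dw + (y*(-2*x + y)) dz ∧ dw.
d(omega) = (-6*w) dx ∧ dy ∧ dz + (2*w - 3*z) dx ∧ dy ∧ dw + (-6*w + y) dx ∧ dz ∧ dw + (-2*x - 2*z) dy ∧ dz ∧ dw

For a 2-form omega = sum_{i<j} g_{ij} dx_i ∧ dx_j, the exterior derivative is
  d(omega) = sum_{i<j} d(g_{ij}) ∧ dx_i ∧ dx_j = sum_{i<j, k} (∂g_{ij}/∂x_k) dx_k ∧ dx_i ∧ dx_j.
Expand each term, using dx_k ∧ dx_i ∧ dx_j = sgn(permutation) dx_{(a)} ∧ dx_{(b)} ∧ dx_{(c)} with (a < b < c) sorted:
  d(w*(w - 3*z)) includes (∂/∂z)(w*(w - 3*z)) dz = (-3*w) dz, which multiplied by dx ∧ dy gives (-3*w) dx ∧ dy ∧ dz
  d(w*(w - 3*z)) includes (∂/∂w)(w*(w - 3*z)) dw = (2*w - 3*z) dw, which multiplied by dx ∧ dy gives (2*w - 3*z) dx ∧ dy ∧ dw
  d(3*w*(-w + y)) includes (∂/∂y)(3*w*(-w + y)) dy = (3*w) dy, which multiplied by dx ∧ dz gives (-3*w) dx ∧ dy ∧ dz
  d(3*w*(-w + y)) includes (∂/∂w)(3*w*(-w + y)) dw = (-6*w + 3*y) dw, which multiplied by dx ∧ dz gives (-6*w + 3*y) dx ∧ dz ∧ dw
  d(z*(2*y + z)) includes (∂/∂z)(z*(2*y + z)) dz = (2*y + 2*z) dz, which multiplied by dy ∧ dw gives (-2*y - 2*z) dy ∧ dz ∧ dw
  d(y*(-2*x + y)) includes (∂/∂x)(y*(-2*x + y)) dx = (-2*y) dx, which multiplied by dz ∧ dw gives (-2*y) dx ∧ dz ∧ dw
  d(y*(-2*x + y)) includes (∂/∂y)(y*(-2*x + y)) dy = (-2*x + 2*y) dy, which multiplied by dz ∧ dw gives (-2*x + 2*y) dy ∧ dz ∧ dw
Collecting like 3-forms: d(omega) = (-6*w) dx ∧ dy ∧ dz + (2*w - 3*z) dx ∧ dy ∧ dw + (-6*w + y) dx ∧ dz ∧ dw + (-2*x - 2*z) dy ∧ dz ∧ dw.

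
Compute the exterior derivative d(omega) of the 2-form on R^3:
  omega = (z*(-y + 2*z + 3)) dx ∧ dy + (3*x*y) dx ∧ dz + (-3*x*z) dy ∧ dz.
d(omega) = (-3*x - y + z + 3) dx ∧ dy ∧ dz

For a 2-form omega = sum_{i<j} g_{ij} dx_i ∧ dx_j, the exterior derivative is
  d(omega) = sum_{i<j} d(g_{ij}) ∧ dx_i ∧ dx_j = sum_{i<j, k} (∂g_{ij}/∂x_k) dx_k ∧ dx_i ∧ dx_j.
Expand each term, using dx_k ∧ dx_i ∧ dx_j = sgn(permutation) dx_{(a)} ∧ dx_{(b)} ∧ dx_{(c)} with (a < b < c) sorted:
  d(z*(-y + 2*z + 3)) includes (∂/∂z)(z*(-y + 2*z + 3)) dz = (-y + 4*z + 3) dz, which multiplied by dx ∧ dy gives (-y + 4*z + 3) dx ∧ dy ∧ dz
  d(3*x*y) includes (∂/∂y)(3*x*y) dy = (3*x) dy, which multiplied by dx ∧ dz gives (-3*x) dx ∧ dy ∧ dz
  d(-3*x*z) includes (∂/∂x)(-3*x*z) dx = (-3*z) dx, which multiplied by dy ∧ dz gives (-3*z) dx ∧ dy ∧ dz
Collecting like 3-forms: d(omega) = (-3*x - y + z + 3) dx ∧ dy ∧ dz.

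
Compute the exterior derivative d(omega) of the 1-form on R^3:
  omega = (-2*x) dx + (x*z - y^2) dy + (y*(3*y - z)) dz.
d(omega) = (z) dx ∧ dy + (-x + 6*y - z) dy ∧ dz

For a 1-form omega = sum_i f_i dx_i, the exterior derivative is
  d(omega) = sum_{i < j} (∂f_j/∂x_i - ∂f_i/∂x_j) dx_i ∧ dx_j.
  coefficient of dx ∧ dy: ∂f_2/∂x - ∂f_1/∂y = ∂(x*z - y^2)/∂x - ∂(-2*x)/∂y = z
  coefficient of dy ∧ dz: ∂f_3/∂y - ∂f_2/∂z = ∂(y*(3*y - z))/∂y - ∂(x*z - y^2)/∂z = -x + 6*y - z
Assembling: d(omega) = (z) dx ∧ dy + (-x + 6*y - z) dy ∧ dz.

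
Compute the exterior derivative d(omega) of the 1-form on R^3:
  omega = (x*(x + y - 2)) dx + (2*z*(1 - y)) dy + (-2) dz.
d(omega) = (-x) dx ∧ dy + (2*y - 2) dy ∧ dz

For a 1-form omega = sum_i f_i dx_i, the exterior derivative is
  d(omega) = sum_{i < j} (∂f_j/∂x_i - ∂f_i/∂x_j) dx_i ∧ dx_j.
  coefficient of dx ∧ dy: ∂f_2/∂x - ∂f_1/∂y = ∂(2*z*(1 - y))/∂x - ∂(x*(x + y - 2))/∂y = -x
  coefficient of dy ∧ dz: ∂f_3/∂y - ∂f_2/∂z = ∂(-2)/∂y - ∂(2*z*(1 - y))/∂z = 2*y - 2
Assembling: d(omega) = (-x) dx ∧ dy + (2*y - 2) dy ∧ dz.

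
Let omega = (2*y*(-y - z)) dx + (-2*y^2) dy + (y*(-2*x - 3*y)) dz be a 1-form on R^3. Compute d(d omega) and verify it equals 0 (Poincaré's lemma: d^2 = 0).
d(d omega) = 0

Step 1: d omega = sum_{i<j} (∂f_j/∂x_i - ∂f_i/∂x_j) dx_i ∧ dx_j:
  coeff of dx ∧ dy: 4*y + 2*z
  coeff of dx ∧ dz: 0
  coeff of dy ∧ dz: -2*x - 6*y
Step 2: Apply d again to each 2-form coefficient. The only possible 3-form in R^3 is dx ∧ dy ∧ dz, with coefficient
  ∂(coeff of dy∧dz)/∂x - ∂(coeff of dx∧dz)/∂y + ∂(coeff of dx∧dy)/∂z
  = ∂/∂x (-2*x - 6*y) - ∂/∂y (0) + ∂/∂z (4*y + 2*z).
Each of these terms simplifies to sums of mixed partials that cancel in pairs. The result is 0 (by equality of mixed partials for smooth functions — Schwarz / Clairaut).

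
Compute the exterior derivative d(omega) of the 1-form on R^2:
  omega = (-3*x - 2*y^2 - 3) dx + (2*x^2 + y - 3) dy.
d(omega) = (4*x + 4*y) dx ∧ dy

For a 1-form omega = sum_i f_i dx_i, the exterior derivative is
  d(omega) = sum_{i < j} (∂f_j/∂x_i - ∂f_i/∂x_j) dx_i ∧ dx_j.
  coefficient of dx ∧ dy: ∂f_2/∂x - ∂f_1/∂y = ∂(2*x^2 + y - 3)/∂x - ∂(-3*x - 2*y^2 - 3)/∂y = 4*x + 4*y
Assembling: d(omega) = (4*x + 4*y) dx ∧ dy.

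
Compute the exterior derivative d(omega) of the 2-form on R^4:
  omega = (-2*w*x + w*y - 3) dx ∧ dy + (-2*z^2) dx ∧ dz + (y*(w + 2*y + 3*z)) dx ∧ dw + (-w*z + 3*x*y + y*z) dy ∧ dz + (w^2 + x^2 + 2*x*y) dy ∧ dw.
d(omega) = (-w - y - 3*z) dx ∧ dy ∧ dw + (-3*y) dx ∧ dz ∧ dw + (3*y) dx ∧ dy ∧ dz + (-z) dy ∧ dz ∧ dw

For a 2-form omega = sum_{i<j} g_{ij} dx_i ∧ dx_j, the exterior derivative is
  d(omega) = sum_{i<j} d(g_{ij}) ∧ dx_i ∧ dx_j = sum_{i<j, k} (∂g_{ij}/∂x_k) dx_k ∧ dx_i ∧ dx_j.
Expand each term, using dx_k ∧ dx_i ∧ dx_j = sgn(permutation) dx_{(a)} ∧ dx_{(b)} ∧ dx_{(c)} with (a < b < c) sorted:
  d(-2*w*x + w*y - 3) includes (∂/∂w)(-2*w*x + w*y - 3) dw = (-2*x + y) dw, which multiplied by dx ∧ dy gives (-2*x + y) dx ∧ dy ∧ dw
  d(y*(w + 2*y + 3*z)) includes (∂/∂y)(y*(w + 2*y + 3*z)) dy = (w + 4*y + 3*z) dy, which multiplied by dx ∧ dw gives (-w - 4*y - 3*z) dx ∧ dy ∧ dw
  d(y*(w + 2*y + 3*z)) includes (∂/∂z)(y*(w + 2*y + 3*z)) dz = (3*y) dz, which multiplied by dx ∧ dw gives (-3*y) dx ∧ dz ∧ dw
  d(-w*z + 3*x*y + y*z) includes (∂/∂x)(-w*z + 3*x*y + y*z) dx = (3*y) dx, which multiplied by dy ∧ dz gives (3*y) dx ∧ dy ∧ dz
  d(-w*z + 3*x*y + y*z) includes (∂/∂w)(-w*z + 3*x*y + y*z) dw = (-z) dw, which multiplied by dy ∧ dz gives (-z) dy ∧ dz ∧ dw
  d(w^2 + x^2 + 2*x*y) includes (∂/∂x)(w^2 + x^2 + 2*x*y) dx = (2*x + 2*y) dx, which multiplied by dy ∧ dw gives (2*x + 2*y) dx ∧ dy ∧ dw
Collecting like 3-forms: d(omega) = (-w - y - 3*z) dx ∧ dy ∧ dw + (-3*y) dx ∧ dz ∧ dw + (3*y) dx ∧ dy ∧ dz + (-z) dy ∧ dz ∧ dw.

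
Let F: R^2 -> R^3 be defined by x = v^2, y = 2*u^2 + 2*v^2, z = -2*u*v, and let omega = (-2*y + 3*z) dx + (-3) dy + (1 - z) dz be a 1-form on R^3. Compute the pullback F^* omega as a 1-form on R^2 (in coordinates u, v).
F^* omega = (-4*u*v^2 - 12*u - 2*v) du + (-12*u^2*v - 12*u*v^2 - 2*u - 8*v^3 - 12*v) dv

Using F^*(f dg) = (f ∘ F) d(g ∘ F), substitute each coordinate x_i by F_i(u, v) in f_i, and replace dx_i by d F_i = (∂F_i/∂u) du + (∂F_i/∂v) dv.
  For the x component: f_1(F) = -4*u^2 - 6*u*v - 4*v^2; d F_1 = (0) du + (2*v) dv
  For the y component: f_2(F) = -3; d F_2 = (4*u) du + (4*v) dv
  For the z component: f_3(F) = 2*u*v + 1; d F_3 = (-2*v) du + (-2*u) dv
Combining and collecting du, dv coefficients:
  coeff of du: -4*u*v^2 - 12*u - 2*v
  coeff of dv: -12*u^2*v - 12*u*v^2 - 2*u - 8*v^3 - 12*v
F^* omega = (-4*u*v^2 - 12*u - 2*v) du + (-12*u^2*v - 12*u*v^2 - 2*u - 8*v^3 - 12*v) dv.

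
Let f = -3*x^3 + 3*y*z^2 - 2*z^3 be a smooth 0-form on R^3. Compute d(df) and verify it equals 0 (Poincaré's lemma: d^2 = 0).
d(df) = 0

Step 1: df = sum_i (∂f/∂x_i) dx_i = (-9*x^2) dx + (3*z^2) dy + (6*z*(y - z)) dz.
Step 2: Apply d again. Using the 1-form formula, the coefficient of dx ∧ dy in d(df) is ∂^2 f/∂x ∂y - ∂^2 f/∂y ∂x = (0) - (0) = 0 (equality of mixed partials for smooth f).
Similarly for dx ∧ dz and dy ∧ dz — all coefficients vanish. So d(df) = 0.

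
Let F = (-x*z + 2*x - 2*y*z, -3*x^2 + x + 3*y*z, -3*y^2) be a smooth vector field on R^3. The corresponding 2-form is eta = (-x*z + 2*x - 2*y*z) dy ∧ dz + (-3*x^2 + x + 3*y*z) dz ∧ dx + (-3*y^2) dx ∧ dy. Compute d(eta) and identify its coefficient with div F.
d(eta) = (2*z + 2) dx ∧ dy ∧ dz; div F = 2*z + 2

For a 2-form in R^3 of the form above, applying d gives a 3-form with coefficient ∂P/∂x + ∂Q/∂y + ∂R/∂z:
  ∂P/∂x = 2 - z
  ∂Q/∂y = 3*z
  ∂R/∂z = 0
Sum = 2*z + 2, which is exactly div F.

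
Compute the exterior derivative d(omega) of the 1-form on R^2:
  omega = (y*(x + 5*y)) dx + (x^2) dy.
d(omega) = (x - 10*y) dx ∧ dy

For a 1-form omega = sum_i f_i dx_i, the exterior derivative is
  d(omega) = sum_{i < j} (∂f_j/∂x_i - ∂f_i/∂x_j) dx_i ∧ dx_j.
  coefficient of dx ∧ dy: ∂f_2/∂x - ∂f_1/∂y = ∂(x^2)/∂x - ∂(y*(x + 5*y))/∂y = x - 10*y
Assembling: d(omega) = (x - 10*y) dx ∧ dy.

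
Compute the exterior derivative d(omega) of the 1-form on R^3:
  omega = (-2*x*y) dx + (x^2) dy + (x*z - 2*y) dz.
d(omega) = (4*x) dx ∧ dy + (z) dx ∧ dz + (-2) dy ∧ dz

For a 1-form omega = sum_i f_i dx_i, the exterior derivative is
  d(omega) = sum_{i < j} (∂f_j/∂x_i - ∂f_i/∂x_j) dx_i ∧ dx_j.
  coefficient of dx ∧ dy: ∂f_2/∂x - ∂f_1/∂y = ∂(x^2)/∂x - ∂(-2*x*y)/∂y = 4*x
  coefficient of dx ∧ dz: ∂f_3/∂x - ∂f_1/∂z = ∂(x*z - 2*y)/∂x - ∂(-2*x*y)/∂z = z
  coefficient of dy ∧ dz: ∂f_3/∂y - ∂f_2/∂z = ∂(x*z - 2*y)/∂y - ∂(x^2)/∂z = -2
Assembling: d(omega) = (4*x) dx ∧ dy + (z) dx ∧ dz + (-2) dy ∧ dz.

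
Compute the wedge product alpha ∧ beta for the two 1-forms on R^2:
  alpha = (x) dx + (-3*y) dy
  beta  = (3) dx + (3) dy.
alpha ∧ beta = (3*x + 9*y) dx ∧ dy

Distribute the wedge, using dx_i ∧ dx_j = -dx_j ∧ dx_i and dx_i ∧ dx_i = 0. For each pair (i, j) with i < j, the coefficient of dx_i ∧ dx_j in alpha ∧ beta is (alpha_i * beta_j - alpha_j * beta_i). Collecting: alpha ∧ beta = (3*x + 9*y) dx ∧ dy.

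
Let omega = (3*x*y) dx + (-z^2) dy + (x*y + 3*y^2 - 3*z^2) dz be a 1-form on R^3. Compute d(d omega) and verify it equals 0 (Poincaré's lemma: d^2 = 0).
d(d omega) = 0

Step 1: d omega = sum_{i<j} (∂f_j/∂x_i - ∂f_i/∂x_j) dx_i ∧ dx_j:
  coeff of dx ∧ dy: -3*x
  coeff of dx ∧ dz: y
  coeff of dy ∧ dz: x + 6*y + 2*z
Step 2: Apply d again to each 2-form coefficient. The only possible 3-form in R^3 is dx ∧ dy ∧ dz, with coefficient
  ∂(coeff of dy∧dz)/∂x - ∂(coeff of dx∧dz)/∂y + ∂(coeff of dx∧dy)/∂z
  = ∂/∂x (x + 6*y + 2*z) - ∂/∂y (y) + ∂/∂z (-3*x).
Each of these terms simplifies to sums of mixed partials that cancel in pairs. The result is 0 (by equality of mixed partials for smooth functions — Schwarz / Clairaut).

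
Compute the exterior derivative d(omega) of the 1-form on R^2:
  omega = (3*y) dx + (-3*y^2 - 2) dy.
d(omega) = (-3) dx ∧ dy

For a 1-form omega = sum_i f_i dx_i, the exterior derivative is
  d(omega) = sum_{i < j} (∂f_j/∂x_i - ∂f_i/∂x_j) dx_i ∧ dx_j.
  coefficient of dx ∧ dy: ∂f_2/∂x - ∂f_1/∂y = ∂(-3*y^2 - 2)/∂x - ∂(3*y)/∂y = -3
Assembling: d(omega) = (-3) dx ∧ dy.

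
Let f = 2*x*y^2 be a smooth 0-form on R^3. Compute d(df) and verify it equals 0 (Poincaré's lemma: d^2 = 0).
d(df) = 0

Step 1: df = sum_i (∂f/∂x_i) dx_i = (2*y^2) dx + (4*x*y) dy + (0) dz.
Step 2: Apply d again. Using the 1-form formula, the coefficient of dx ∧ dy in d(df) is ∂^2 f/∂x ∂y - ∂^2 f/∂y ∂x = (4*y) - (4*y) = 0 (equality of mixed partials for smooth f).
Similarly for dx ∧ dz and dy ∧ dz — all coefficients vanish. So d(df) = 0.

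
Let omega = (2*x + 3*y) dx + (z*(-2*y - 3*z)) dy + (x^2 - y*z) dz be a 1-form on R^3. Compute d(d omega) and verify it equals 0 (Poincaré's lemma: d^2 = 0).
d(d omega) = 0

Step 1: d omega = sum_{i<j} (∂f_j/∂x_i - ∂f_i/∂x_j) dx_i ∧ dx_j:
  coeff of dx ∧ dy: -3
  coeff of dx ∧ dz: 2*x
  coeff of dy ∧ dz: 2*y + 5*z
Step 2: Apply d again to each 2-form coefficient. The only possible 3-form in R^3 is dx ∧ dy ∧ dz, with coefficient
  ∂(coeff of dy∧dz)/∂x - ∂(coeff of dx∧dz)/∂y + ∂(coeff of dx∧dy)/∂z
  = ∂/∂x (2*y + 5*z) - ∂/∂y (2*x) + ∂/∂z (-3).
Each of these terms simplifies to sums of mixed partials that cancel in pairs. The result is 0 (by equality of mixed partials for smooth functions — Schwarz / Clairaut).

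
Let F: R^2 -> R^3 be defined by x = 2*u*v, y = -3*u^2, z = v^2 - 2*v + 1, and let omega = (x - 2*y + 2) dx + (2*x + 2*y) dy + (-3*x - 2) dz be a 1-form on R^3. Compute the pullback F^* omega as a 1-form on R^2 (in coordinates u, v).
F^* omega = (36*u^3 - 12*u^2*v + 4*u*v^2 + 4*v) du + (12*u^3 + 4*u^2*v - 12*u*v^2 + 12*u*v + 4*u - 4*v + 4) dv

Using F^*(f dg) = (f ∘ F) d(g ∘ F), substitute each coordinate x_i by F_i(u, v) in f_i, and replace dx_i by d F_i = (∂F_i/∂u) du + (∂F_i/∂v) dv.
  For the x component: f_1(F) = 6*u^2 + 2*u*v + 2; d F_1 = (2*v) du + (2*u) dv
  For the y component: f_2(F) = 2*u*(-3*u + 2*v); d F_2 = (-6*u) du + (0) dv
  For the z component: f_3(F) = -6*u*v - 2; d F_3 = (0) du + (2*v - 2) dv
Combining and collecting du, dv coefficients:
  coeff of du: 36*u^3 - 12*u^2*v + 4*u*v^2 + 4*v
  coeff of dv: 12*u^3 + 4*u^2*v - 12*u*v^2 + 12*u*v + 4*u - 4*v + 4
F^* omega = (36*u^3 - 12*u^2*v + 4*u*v^2 + 4*v) du + (12*u^3 + 4*u^2*v - 12*u*v^2 + 12*u*v + 4*u - 4*v + 4) dv.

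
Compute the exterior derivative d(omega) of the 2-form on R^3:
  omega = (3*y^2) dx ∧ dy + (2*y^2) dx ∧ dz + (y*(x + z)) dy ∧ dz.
d(omega) = (-3*y) dx ∧ dy ∧ dz

For a 2-form omega = sum_{i<j} g_{ij} dx_i ∧ dx_j, the exterior derivative is
  d(omega) = sum_{i<j} d(g_{ij}) ∧ dx_i ∧ dx_j = sum_{i<j, k} (∂g_{ij}/∂x_k) dx_k ∧ dx_i ∧ dx_j.
Expand each term, using dx_k ∧ dx_i ∧ dx_j = sgn(permutation) dx_{(a)} ∧ dx_{(b)} ∧ dx_{(c)} with (a < b < c) sorted:
  d(2*y^2) includes (∂/∂y)(2*y^2) dy = (4*y) dy, which multiplied by dx ∧ dz gives (-4*y) dx ∧ dy ∧ dz
  d(y*(x + z)) includes (∂/∂x)(y*(x + z)) dx = (y) dx, which multiplied by dy ∧ dz gives (y) dx ∧ dy ∧ dz
Collecting like 3-forms: d(omega) = (-3*y) dx ∧ dy ∧ dz.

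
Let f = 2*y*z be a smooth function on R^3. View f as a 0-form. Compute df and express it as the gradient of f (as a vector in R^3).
df = (0) dx + (2*z) dy + (2*y) dz; grad f = (0, 2*z, 2*y)

For a 0-form f, d f = (∂f/∂x) dx + (∂f/∂y) dy + (∂f/∂z) dz. The components of the vector representation are exactly the entries of grad f in Cartesian coordinates:
  ∂f/∂x = 0
  ∂f/∂y = 2*z
  ∂f/∂z = 2*y.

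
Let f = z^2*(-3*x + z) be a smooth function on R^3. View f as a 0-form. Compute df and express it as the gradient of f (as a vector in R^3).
df = (-3*z^2) dx + (0) dy + (3*z*(-2*x + z)) dz; grad f = (-3*z^2, 0, 3*z*(-2*x + z))

For a 0-form f, d f = (∂f/∂x) dx + (∂f/∂y) dy + (∂f/∂z) dz. The components of the vector representation are exactly the entries of grad f in Cartesian coordinates:
  ∂f/∂x = -3*z^2
  ∂f/∂y = 0
  ∂f/∂z = 3*z*(-2*x + z).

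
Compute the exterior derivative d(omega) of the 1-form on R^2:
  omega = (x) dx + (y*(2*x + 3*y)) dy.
d(omega) = (2*y) dx ∧ dy

For a 1-form omega = sum_i f_i dx_i, the exterior derivative is
  d(omega) = sum_{i < j} (∂f_j/∂x_i - ∂f_i/∂x_j) dx_i ∧ dx_j.
  coefficient of dx ∧ dy: ∂f_2/∂x - ∂f_1/∂y = ∂(y*(2*x + 3*y))/∂x - ∂(x)/∂y = 2*y
Assembling: d(omega) = (2*y) dx ∧ dy.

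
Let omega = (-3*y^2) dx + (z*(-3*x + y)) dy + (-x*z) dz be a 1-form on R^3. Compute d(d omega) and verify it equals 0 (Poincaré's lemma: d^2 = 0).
d(d omega) = 0

Step 1: d omega = sum_{i<j} (∂f_j/∂x_i - ∂f_i/∂x_j) dx_i ∧ dx_j:
  coeff of dx ∧ dy: 6*y - 3*z
  coeff of dx ∧ dz: -z
  coeff of dy ∧ dz: 3*x - y
Step 2: Apply d again to each 2-form coefficient. The only possible 3-form in R^3 is dx ∧ dy ∧ dz, with coefficient
  ∂(coeff of dy∧dz)/∂x - ∂(coeff of dx∧dz)/∂y + ∂(coeff of dx∧dy)/∂z
  = ∂/∂x (3*x - y) - ∂/∂y (-z) + ∂/∂z (6*y - 3*z).
Each of these terms simplifies to sums of mixed partials that cancel in pairs. The result is 0 (by equality of mixed partials for smooth functions — Schwarz / Clairaut).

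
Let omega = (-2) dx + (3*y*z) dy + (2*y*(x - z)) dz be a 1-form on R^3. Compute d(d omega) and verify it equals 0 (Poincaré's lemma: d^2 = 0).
d(d omega) = 0

Step 1: d omega = sum_{i<j} (∂f_j/∂x_i - ∂f_i/∂x_j) dx_i ∧ dx_j:
  coeff of dx ∧ dy: 0
  coeff of dx ∧ dz: 2*y
  coeff of dy ∧ dz: 2*x - 3*y - 2*z
Step 2: Apply d again to each 2-form coefficient. The only possible 3-form in R^3 is dx ∧ dy ∧ dz, with coefficient
  ∂(coeff of dy∧dz)/∂x - ∂(coeff of dx∧dz)/∂y + ∂(coeff of dx∧dy)/∂z
  = ∂/∂x (2*x - 3*y - 2*z) - ∂/∂y (2*y) + ∂/∂z (0).
Each of these terms simplifies to sums of mixed partials that cancel in pairs. The result is 0 (by equality of mixed partials for smooth functions — Schwarz / Clairaut).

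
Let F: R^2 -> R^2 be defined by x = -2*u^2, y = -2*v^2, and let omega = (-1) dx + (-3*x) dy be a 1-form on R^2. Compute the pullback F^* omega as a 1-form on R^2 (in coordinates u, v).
F^* omega = (4*u) du + (-24*u^2*v) dv

Using F^*(f dg) = (f ∘ F) d(g ∘ F), substitute each coordinate x_i by F_i(u, v) in f_i, and replace dx_i by d F_i = (∂F_i/∂u) du + (∂F_i/∂v) dv.
  For the x component: f_1(F) = -1; d F_1 = (-4*u) du + (0) dv
  For the y component: f_2(F) = 6*u^2; d F_2 = (0) du + (-4*v) dv
Combining and collecting du, dv coefficients:
  coeff of du: 4*u
  coeff of dv: -24*u^2*v
F^* omega = (4*u) du + (-24*u^2*v) dv.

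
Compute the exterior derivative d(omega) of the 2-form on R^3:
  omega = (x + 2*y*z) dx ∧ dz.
d(omega) = (-2*z) dx ∧ dy ∧ dz

For a 2-form omega = sum_{i<j} g_{ij} dx_i ∧ dx_j, the exterior derivative is
  d(omega) = sum_{i<j} d(g_{ij}) ∧ dx_i ∧ dx_j = sum_{i<j, k} (∂g_{ij}/∂x_k) dx_k ∧ dx_i ∧ dx_j.
Expand each term, using dx_k ∧ dx_i ∧ dx_j = sgn(permutation) dx_{(a)} ∧ dx_{(b)} ∧ dx_{(c)} with (a < b < c) sorted:
  d(x + 2*y*z) includes (∂/∂y)(x + 2*y*z) dy = (2*z) dy, which multiplied by dx ∧ dz gives (-2*z) dx ∧ dy ∧ dz
Collecting like 3-forms: d(omega) = (-2*z) dx ∧ dy ∧ dz.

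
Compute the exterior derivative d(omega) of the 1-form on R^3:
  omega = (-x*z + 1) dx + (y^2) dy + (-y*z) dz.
d(omega) = (x) dx ∧ dz + (-z) dy ∧ dz

For a 1-form omega = sum_i f_i dx_i, the exterior derivative is
  d(omega) = sum_{i < j} (∂f_j/∂x_i - ∂f_i/∂x_j) dx_i ∧ dx_j.
  coefficient of dx ∧ dz: ∂f_3/∂x - ∂f_1/∂z = ∂(-y*z)/∂x - ∂(-x*z + 1)/∂z = x
  coefficient of dy ∧ dz: ∂f_3/∂y - ∂f_2/∂z = ∂(-y*z)/∂y - ∂(y^2)/∂z = -z
Assembling: d(omega) = (x) dx ∧ dz + (-z) dy ∧ dz.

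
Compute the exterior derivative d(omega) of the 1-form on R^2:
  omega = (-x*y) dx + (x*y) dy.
d(omega) = (x + y) dx ∧ dy

For a 1-form omega = sum_i f_i dx_i, the exterior derivative is
  d(omega) = sum_{i < j} (∂f_j/∂x_i - ∂f_i/∂x_j) dx_i ∧ dx_j.
  coefficient of dx ∧ dy: ∂f_2/∂x - ∂f_1/∂y = ∂(x*y)/∂x - ∂(-x*y)/∂y = x + y
Assembling: d(omega) = (x + y) dx ∧ dy.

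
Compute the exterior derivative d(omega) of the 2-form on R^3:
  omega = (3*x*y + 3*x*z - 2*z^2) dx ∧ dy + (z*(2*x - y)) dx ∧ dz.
d(omega) = (3*x - 3*z) dx ∧ dy ∧ dz

For a 2-form omega = sum_{i<j} g_{ij} dx_i ∧ dx_j, the exterior derivative is
  d(omega) = sum_{i<j} d(g_{ij}) ∧ dx_i ∧ dx_j = sum_{i<j, k} (∂g_{ij}/∂x_k) dx_k ∧ dx_i ∧ dx_j.
Expand each term, using dx_k ∧ dx_i ∧ dx_j = sgn(permutation) dx_{(a)} ∧ dx_{(b)} ∧ dx_{(c)} with (a < b < c) sorted:
  d(3*x*y + 3*x*z - 2*z^2) includes (∂/∂z)(3*x*y + 3*x*z - 2*z^2) dz = (3*x - 4*z) dz, which multiplied by dx ∧ dy gives (3*x - 4*z) dx ∧ dy ∧ dz
  d(z*(2*x - y)) includes (∂/∂y)(z*(2*x - y)) dy = (-z) dy, which multiplied by dx ∧ dz gives (z) dx ∧ dy ∧ dz
Collecting like 3-forms: d(omega) = (3*x - 3*z) dx ∧ dy ∧ dz.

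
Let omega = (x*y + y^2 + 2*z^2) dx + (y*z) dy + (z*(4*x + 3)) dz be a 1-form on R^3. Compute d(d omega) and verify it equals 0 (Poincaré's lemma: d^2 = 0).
d(d omega) = 0

Step 1: d omega = sum_{i<j} (∂f_j/∂x_i - ∂f_i/∂x_j) dx_i ∧ dx_j:
  coeff of dx ∧ dy: -x - 2*y
  coeff of dx ∧ dz: 0
  coeff of dy ∧ dz: -y
Step 2: Apply d again to each 2-form coefficient. The only possible 3-form in R^3 is dx ∧ dy ∧ dz, with coefficient
  ∂(coeff of dy∧dz)/∂x - ∂(coeff of dx∧dz)/∂y + ∂(coeff of dx∧dy)/∂z
  = ∂/∂x (-y) - ∂/∂y (0) + ∂/∂z (-x - 2*y).
Each of these terms simplifies to sums of mixed partials that cancel in pairs. The result is 0 (by equality of mixed partials for smooth functions — Schwarz / Clairaut).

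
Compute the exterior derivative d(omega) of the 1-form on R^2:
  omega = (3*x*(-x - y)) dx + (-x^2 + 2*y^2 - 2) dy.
d(omega) = (x) dx ∧ dy

For a 1-form omega = sum_i f_i dx_i, the exterior derivative is
  d(omega) = sum_{i < j} (∂f_j/∂x_i - ∂f_i/∂x_j) dx_i ∧ dx_j.
  coefficient of dx ∧ dy: ∂f_2/∂x - ∂f_1/∂y = ∂(-x^2 + 2*y^2 - 2)/∂x - ∂(3*x*(-x - y))/∂y = x
Assembling: d(omega) = (x) dx ∧ dy.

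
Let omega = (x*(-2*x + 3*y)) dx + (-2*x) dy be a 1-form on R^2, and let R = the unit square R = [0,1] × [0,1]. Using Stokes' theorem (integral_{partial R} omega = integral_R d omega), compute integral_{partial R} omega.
integral_(partial R) omega = -7/2

Stokes: integral_partial_R omega = integral_R d omega with d omega = (∂Q/∂x - ∂P/∂y) dx ∧ dy.
  ∂Q/∂x = -2
  ∂P/∂y = 3*x
  integrand = ∂Q/∂x - ∂P/∂y = -3*x - 2.
Integrating over R: integral_0^1 integral_0^1 (-3*x - 2) dx dy = -7/2.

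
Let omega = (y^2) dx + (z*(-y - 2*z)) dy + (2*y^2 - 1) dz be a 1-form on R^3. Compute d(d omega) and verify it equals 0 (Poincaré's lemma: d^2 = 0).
d(d omega) = 0

Step 1: d omega = sum_{i<j} (∂f_j/∂x_i - ∂f_i/∂x_j) dx_i ∧ dx_j:
  coeff of dx ∧ dy: -2*y
  coeff of dx ∧ dz: 0
  coeff of dy ∧ dz: 5*y + 4*z
Step 2: Apply d again to each 2-form coefficient. The only possible 3-form in R^3 is dx ∧ dy ∧ dz, with coefficient
  ∂(coeff of dy∧dz)/∂x - ∂(coeff of dx∧dz)/∂y + ∂(coeff of dx∧dy)/∂z
  = ∂/∂x (5*y + 4*z) - ∂/∂y (0) + ∂/∂z (-2*y).
Each of these terms simplifies to sums of mixed partials that cancel in pairs. The result is 0 (by equality of mixed partials for smooth functions — Schwarz / Clairaut).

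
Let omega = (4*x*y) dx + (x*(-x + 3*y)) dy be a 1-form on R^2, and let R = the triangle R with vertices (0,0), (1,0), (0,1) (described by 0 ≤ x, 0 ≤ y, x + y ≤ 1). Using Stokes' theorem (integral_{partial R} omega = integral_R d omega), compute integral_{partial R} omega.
integral_(partial R) omega = -1/2

Stokes: integral_partial_R omega = integral_R d omega with d omega = (∂Q/∂x - ∂P/∂y) dx ∧ dy.
  ∂Q/∂x = -2*x + 3*y
  ∂P/∂y = 4*x
  integrand = ∂Q/∂x - ∂P/∂y = -6*x + 3*y.
Integrating over R: integral_0^1 integral_0^{1-x} (-6*x + 3*y) dy dx = -1/2.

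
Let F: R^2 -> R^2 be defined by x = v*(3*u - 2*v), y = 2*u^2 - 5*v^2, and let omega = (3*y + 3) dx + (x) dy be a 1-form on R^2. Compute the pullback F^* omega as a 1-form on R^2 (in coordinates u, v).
F^* omega = (v*(30*u^2 - 8*u*v - 45*v^2 + 9)) du + (18*u^3 - 24*u^2*v - 75*u*v^2 + 9*u + 80*v^3 - 12*v) dv

Using F^*(f dg) = (f ∘ F) d(g ∘ F), substitute each coordinate x_i by F_i(u, v) in f_i, and replace dx_i by d F_i = (∂F_i/∂u) du + (∂F_i/∂v) dv.
  For the x component: f_1(F) = 6*u^2 - 15*v^2 + 3; d F_1 = (3*v) du + (3*u - 4*v) dv
  For the y component: f_2(F) = v*(3*u - 2*v); d F_2 = (4*u) du + (-10*v) dv
Combining and collecting du, dv coefficients:
  coeff of du: v*(30*u^2 - 8*u*v - 45*v^2 + 9)
  coeff of dv: 18*u^3 - 24*u^2*v - 75*u*v^2 + 9*u + 80*v^3 - 12*v
F^* omega = (v*(30*u^2 - 8*u*v - 45*v^2 + 9)) du + (18*u^3 - 24*u^2*v - 75*u*v^2 + 9*u + 80*v^3 - 12*v) dv.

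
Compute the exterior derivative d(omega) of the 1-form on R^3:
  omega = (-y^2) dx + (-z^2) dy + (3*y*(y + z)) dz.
d(omega) = (2*y) dx ∧ dy + (6*y + 5*z) dy ∧ dz

For a 1-form omega = sum_i f_i dx_i, the exterior derivative is
  d(omega) = sum_{i < j} (∂f_j/∂x_i - ∂f_i/∂x_j) dx_i ∧ dx_j.
  coefficient of dx ∧ dy: ∂f_2/∂x - ∂f_1/∂y = ∂(-z^2)/∂x - ∂(-y^2)/∂y = 2*y
  coefficient of dy ∧ dz: ∂f_3/∂y - ∂f_2/∂z = ∂(3*y*(y + z))/∂y - ∂(-z^2)/∂z = 6*y + 5*z
Assembling: d(omega) = (2*y) dx ∧ dy + (6*y + 5*z) dy ∧ dz.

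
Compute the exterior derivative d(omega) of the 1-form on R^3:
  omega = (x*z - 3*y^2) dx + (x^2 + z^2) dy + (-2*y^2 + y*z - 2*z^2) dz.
d(omega) = (2*x + 6*y) dx ∧ dy + (-x) dx ∧ dz + (-4*y - z) dy ∧ dz

For a 1-form omega = sum_i f_i dx_i, the exterior derivative is
  d(omega) = sum_{i < j} (∂f_j/∂x_i - ∂f_i/∂x_j) dx_i ∧ dx_j.
  coefficient of dx ∧ dy: ∂f_2/∂x - ∂f_1/∂y = ∂(x^2 + z^2)/∂x - ∂(x*z - 3*y^2)/∂y = 2*x + 6*y
  coefficient of dx ∧ dz: ∂f_3/∂x - ∂f_1/∂z = ∂(-2*y^2 + y*z - 2*z^2)/∂x - ∂(x*z - 3*y^2)/∂z = -x
  coefficient of dy ∧ dz: ∂f_3/∂y - ∂f_2/∂z = ∂(-2*y^2 + y*z - 2*z^2)/∂y - ∂(x^2 + z^2)/∂z = -4*y - z
Assembling: d(omega) = (2*x + 6*y) dx ∧ dy + (-x) dx ∧ dz + (-4*y - z) dy ∧ dz.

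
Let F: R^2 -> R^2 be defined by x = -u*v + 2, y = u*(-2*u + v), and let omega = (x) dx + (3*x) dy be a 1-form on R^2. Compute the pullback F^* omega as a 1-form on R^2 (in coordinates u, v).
F^* omega = (12*u^2*v - 2*u*v^2 - 24*u + 4*v) du + (2*u*(-u*v + 2)) dv

Using F^*(f dg) = (f ∘ F) d(g ∘ F), substitute each coordinate x_i by F_i(u, v) in f_i, and replace dx_i by d F_i = (∂F_i/∂u) du + (∂F_i/∂v) dv.
  For the x component: f_1(F) = -u*v + 2; d F_1 = (-v) du + (-u) dv
  For the y component: f_2(F) = -3*u*v + 6; d F_2 = (-4*u + v) du + (u) dv
Combining and collecting du, dv coefficients:
  coeff of du: 12*u^2*v - 2*u*v^2 - 24*u + 4*v
  coeff of dv: 2*u*(-u*v + 2)
F^* omega = (12*u^2*v - 2*u*v^2 - 24*u + 4*v) du + (2*u*(-u*v + 2)) dv.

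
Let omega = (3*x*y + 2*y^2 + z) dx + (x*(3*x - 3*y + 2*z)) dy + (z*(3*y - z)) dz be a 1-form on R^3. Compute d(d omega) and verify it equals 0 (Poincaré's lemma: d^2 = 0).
d(d omega) = 0

Step 1: d omega = sum_{i<j} (∂f_j/∂x_i - ∂f_i/∂x_j) dx_i ∧ dx_j:
  coeff of dx ∧ dy: 3*x - 7*y + 2*z
  coeff of dx ∧ dz: -1
  coeff of dy ∧ dz: -2*x + 3*z
Step 2: Apply d again to each 2-form coefficient. The only possible 3-form in R^3 is dx ∧ dy ∧ dz, with coefficient
  ∂(coeff of dy∧dz)/∂x - ∂(coeff of dx∧dz)/∂y + ∂(coeff of dx∧dy)/∂z
  = ∂/∂x (-2*x + 3*z) - ∂/∂y (-1) + ∂/∂z (3*x - 7*y + 2*z).
Each of these terms simplifies to sums of mixed partials that cancel in pairs. The result is 0 (by equality of mixed partials for smooth functions — Schwarz / Clairaut).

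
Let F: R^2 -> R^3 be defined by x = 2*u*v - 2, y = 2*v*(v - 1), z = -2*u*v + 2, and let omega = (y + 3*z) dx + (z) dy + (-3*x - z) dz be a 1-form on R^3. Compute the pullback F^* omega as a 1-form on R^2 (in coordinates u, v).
F^* omega = (4*v*(-u*v + v^2 - v + 1)) du + (-4*u^2*v - 4*u*v^2 + 4*u + 8*v - 4) dv

Using F^*(f dg) = (f ∘ F) d(g ∘ F), substitute each coordinate x_i by F_i(u, v) in f_i, and replace dx_i by d F_i = (∂F_i/∂u) du + (∂F_i/∂v) dv.
  For the x component: f_1(F) = -6*u*v + 2*v^2 - 2*v + 6; d F_1 = (2*v) du + (2*u) dv
  For the y component: f_2(F) = -2*u*v + 2; d F_2 = (0) du + (4*v - 2) dv
  For the z component: f_3(F) = -4*u*v + 4; d F_3 = (-2*v) du + (-2*u) dv
Combining and collecting du, dv coefficients:
  coeff of du: 4*v*(-u*v + v^2 - v + 1)
  coeff of dv: -4*u^2*v - 4*u*v^2 + 4*u + 8*v - 4
F^* omega = (4*v*(-u*v + v^2 - v + 1)) du + (-4*u^2*v - 4*u*v^2 + 4*u + 8*v - 4) dv.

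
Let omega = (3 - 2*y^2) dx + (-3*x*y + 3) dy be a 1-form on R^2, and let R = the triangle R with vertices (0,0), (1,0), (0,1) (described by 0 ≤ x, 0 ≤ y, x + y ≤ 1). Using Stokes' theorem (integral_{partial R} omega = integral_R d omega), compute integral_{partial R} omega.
integral_(partial R) omega = 1/6

Stokes: integral_partial_R omega = integral_R d omega with d omega = (∂Q/∂x - ∂P/∂y) dx ∧ dy.
  ∂Q/∂x = -3*y
  ∂P/∂y = -4*y
  integrand = ∂Q/∂x - ∂P/∂y = y.
Integrating over R: integral_0^1 integral_0^{1-x} (y) dy dx = 1/6.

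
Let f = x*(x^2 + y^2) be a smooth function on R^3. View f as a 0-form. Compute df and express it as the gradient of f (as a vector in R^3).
df = (3*x^2 + y^2) dx + (2*x*y) dy + (0) dz; grad f = (3*x^2 + y^2, 2*x*y, 0)

For a 0-form f, d f = (∂f/∂x) dx + (∂f/∂y) dy + (∂f/∂z) dz. The components of the vector representation are exactly the entries of grad f in Cartesian coordinates:
  ∂f/∂x = 3*x^2 + y^2
  ∂f/∂y = 2*x*y
  ∂f/∂z = 0.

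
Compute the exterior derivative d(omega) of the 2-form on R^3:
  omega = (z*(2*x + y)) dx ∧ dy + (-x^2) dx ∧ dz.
d(omega) = (2*x + y) dx ∧ dy ∧ dz

For a 2-form omega = sum_{i<j} g_{ij} dx_i ∧ dx_j, the exterior derivative is
  d(omega) = sum_{i<j} d(g_{ij}) ∧ dx_i ∧ dx_j = sum_{i<j, k} (∂g_{ij}/∂x_k) dx_k ∧ dx_i ∧ dx_j.
Expand each term, using dx_k ∧ dx_i ∧ dx_j = sgn(permutation) dx_{(a)} ∧ dx_{(b)} ∧ dx_{(c)} with (a < b < c) sorted:
  d(z*(2*x + y)) includes (∂/∂z)(z*(2*x + y)) dz = (2*x + y) dz, which multiplied by dx ∧ dy gives (2*x + y) dx ∧ dy ∧ dz
Collecting like 3-forms: d(omega) = (2*x + y) dx ∧ dy ∧ dz.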